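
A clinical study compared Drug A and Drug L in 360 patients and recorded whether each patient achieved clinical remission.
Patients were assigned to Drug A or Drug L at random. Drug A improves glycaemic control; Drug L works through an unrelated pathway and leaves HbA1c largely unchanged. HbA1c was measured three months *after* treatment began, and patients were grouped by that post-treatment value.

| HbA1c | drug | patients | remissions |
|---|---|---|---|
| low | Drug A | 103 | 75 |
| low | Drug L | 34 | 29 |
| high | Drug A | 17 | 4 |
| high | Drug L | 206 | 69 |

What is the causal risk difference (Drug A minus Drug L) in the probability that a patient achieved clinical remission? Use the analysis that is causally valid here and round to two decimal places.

+0.25

Within every HbA1c level Drug L has the higher rate, yet pooled Drug A does — Simpson's reversal.
Stratifying would compare drugs among patients the drugs themselves sorted into HbA1c groups — a form of selection on an intermediate. The unconditioned pooled rates give the total causal effect.
The causal difference is the pooled difference: 0.658 − 0.408 = +0.250.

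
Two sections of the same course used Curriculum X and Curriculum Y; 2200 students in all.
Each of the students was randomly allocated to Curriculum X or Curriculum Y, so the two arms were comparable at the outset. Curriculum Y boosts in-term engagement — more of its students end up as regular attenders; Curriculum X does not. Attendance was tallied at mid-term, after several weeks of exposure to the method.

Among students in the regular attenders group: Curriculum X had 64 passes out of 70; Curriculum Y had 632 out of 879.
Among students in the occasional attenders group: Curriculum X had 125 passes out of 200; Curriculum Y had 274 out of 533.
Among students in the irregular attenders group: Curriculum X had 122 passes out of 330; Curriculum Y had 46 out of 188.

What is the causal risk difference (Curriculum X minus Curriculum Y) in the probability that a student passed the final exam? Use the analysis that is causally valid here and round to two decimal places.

Mid-term attendance is downstream of the teaching method. One should not condition on a consequence of treatment, so the overall rates are the right comparison.
The causal difference is the pooled difference: 0.518 − 0.595 = -0.077.

-0.08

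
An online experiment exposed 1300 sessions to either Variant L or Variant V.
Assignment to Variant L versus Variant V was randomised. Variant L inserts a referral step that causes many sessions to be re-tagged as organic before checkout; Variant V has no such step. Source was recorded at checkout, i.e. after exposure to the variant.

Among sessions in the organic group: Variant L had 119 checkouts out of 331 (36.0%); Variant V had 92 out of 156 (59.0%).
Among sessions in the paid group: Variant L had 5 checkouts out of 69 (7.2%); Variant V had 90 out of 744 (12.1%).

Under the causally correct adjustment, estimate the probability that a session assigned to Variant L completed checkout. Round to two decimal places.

Traffic source is recorded after the variant and is itself shifted by it — it sits on the causal path from variant to outcome. Conditioning on a mediator would strip out part of the effect we want; the pooled comparison gives the total causal effect.
So P(outcome | do(Variant L)) is just the pooled rate for Variant L: 124/400 = 0.310.

0.31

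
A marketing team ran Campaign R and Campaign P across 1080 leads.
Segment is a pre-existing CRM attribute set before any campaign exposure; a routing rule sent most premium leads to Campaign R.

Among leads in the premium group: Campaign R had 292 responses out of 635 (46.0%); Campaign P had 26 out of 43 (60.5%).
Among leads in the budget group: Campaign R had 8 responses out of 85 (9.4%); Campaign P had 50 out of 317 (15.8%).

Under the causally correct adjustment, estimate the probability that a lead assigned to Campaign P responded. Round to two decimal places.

0.44

Here customer segment is a common cause — it drives both which campaign a case falls under and the outcome. The crude comparison mixes populations; the stratum-specific rates are the causally relevant ones.
Standardising Campaign P to the population customer segment mix: 0.628·26/43 + 0.372·50/317 = 0.438.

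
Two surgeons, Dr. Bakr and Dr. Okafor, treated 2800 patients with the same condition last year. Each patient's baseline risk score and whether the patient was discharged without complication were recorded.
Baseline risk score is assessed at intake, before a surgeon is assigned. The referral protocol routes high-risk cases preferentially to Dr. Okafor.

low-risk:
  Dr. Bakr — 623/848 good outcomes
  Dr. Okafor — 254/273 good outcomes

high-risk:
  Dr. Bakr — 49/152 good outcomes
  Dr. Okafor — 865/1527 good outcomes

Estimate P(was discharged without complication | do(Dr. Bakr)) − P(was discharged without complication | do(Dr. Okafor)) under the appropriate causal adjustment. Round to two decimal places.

-0.22

Since baseline risk score is a pre-existing factor (not a product of the surgeon) and it affects the outcome on its own, it is a confounder. The stratified rates, not the pooled rate, identify the causal effect.
Adjusting over the population distribution of baseline risk score: 0.400·(0.735−0.930) + 0.600·(0.322−0.566) = -0.225.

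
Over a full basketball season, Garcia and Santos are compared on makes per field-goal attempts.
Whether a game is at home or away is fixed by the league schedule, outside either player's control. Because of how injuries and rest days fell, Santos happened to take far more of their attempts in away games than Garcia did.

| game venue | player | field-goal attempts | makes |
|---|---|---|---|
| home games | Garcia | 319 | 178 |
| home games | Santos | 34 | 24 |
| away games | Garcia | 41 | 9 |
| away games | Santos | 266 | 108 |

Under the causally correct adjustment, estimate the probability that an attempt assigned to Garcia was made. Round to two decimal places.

Game venue differs across players for reasons unrelated to any effect of the player itself, and it separately predicts the outcome — a classic confounder. We must compare within game venue levels.
Standardising Garcia to the population game venue mix: 0.535·178/319 + 0.465·9/41 = 0.401.

0.40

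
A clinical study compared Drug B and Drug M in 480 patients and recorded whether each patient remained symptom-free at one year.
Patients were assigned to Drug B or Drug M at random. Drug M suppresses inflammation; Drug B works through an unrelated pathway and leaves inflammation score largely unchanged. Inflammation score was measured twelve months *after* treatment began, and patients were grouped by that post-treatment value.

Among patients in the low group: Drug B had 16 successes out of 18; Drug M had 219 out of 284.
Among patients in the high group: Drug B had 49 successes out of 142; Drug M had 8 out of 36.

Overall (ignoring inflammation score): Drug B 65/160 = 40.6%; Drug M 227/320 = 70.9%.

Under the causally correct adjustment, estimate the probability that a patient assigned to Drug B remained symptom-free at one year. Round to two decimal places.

Inflammation score is recorded after the drug and is itself shifted by it — it sits on the causal path from drug to outcome. Conditioning on a mediator would strip out part of the effect we want; the pooled comparison gives the total causal effect.
So P(outcome | do(Drug B)) is just the pooled rate for Drug B: 65/160 = 0.406.

0.41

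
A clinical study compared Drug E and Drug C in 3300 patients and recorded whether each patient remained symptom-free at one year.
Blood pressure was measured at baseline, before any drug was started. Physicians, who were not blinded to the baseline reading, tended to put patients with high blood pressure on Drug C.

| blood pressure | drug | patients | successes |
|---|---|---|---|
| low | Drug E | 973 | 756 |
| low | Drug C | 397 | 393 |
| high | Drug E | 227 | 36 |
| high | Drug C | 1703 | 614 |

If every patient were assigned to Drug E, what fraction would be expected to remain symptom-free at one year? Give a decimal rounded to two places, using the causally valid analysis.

0.42

Blood pressure satisfies the back-door criterion: it is not a descendant of the drug, and it blocks the spurious path from drug to outcome. Adjusting for it (i.e., using the within-blood pressure rates) gives the causal effect.
Standardising Drug E to the population blood pressure mix: 0.415·756/973 + 0.585·36/227 = 0.415.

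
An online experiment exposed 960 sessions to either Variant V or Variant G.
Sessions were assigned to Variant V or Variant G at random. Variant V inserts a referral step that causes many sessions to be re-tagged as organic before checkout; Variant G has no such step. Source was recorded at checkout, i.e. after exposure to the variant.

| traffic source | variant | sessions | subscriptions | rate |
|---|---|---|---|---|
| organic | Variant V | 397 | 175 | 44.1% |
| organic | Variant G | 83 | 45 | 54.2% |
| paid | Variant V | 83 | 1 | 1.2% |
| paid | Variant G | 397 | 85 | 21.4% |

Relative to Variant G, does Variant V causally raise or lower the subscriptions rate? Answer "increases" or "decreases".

increases

Traffic source is downstream of the variant. One should not condition on a consequence of treatment, so the overall rates are the right comparison.
Pooled: Variant V 36.7% vs Variant G 27.1%; Variant V is higher overall.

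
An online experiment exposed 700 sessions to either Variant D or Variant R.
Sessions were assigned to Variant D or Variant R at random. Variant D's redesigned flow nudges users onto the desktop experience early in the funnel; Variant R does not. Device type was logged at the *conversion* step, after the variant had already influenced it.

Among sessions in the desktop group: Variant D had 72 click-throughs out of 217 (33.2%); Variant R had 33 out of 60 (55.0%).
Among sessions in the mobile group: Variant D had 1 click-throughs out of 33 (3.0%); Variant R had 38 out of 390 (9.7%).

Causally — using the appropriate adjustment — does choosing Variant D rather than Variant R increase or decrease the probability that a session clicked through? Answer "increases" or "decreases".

increases

Within every device type level Variant R has the higher rate, yet pooled Variant D does — Simpson's reversal.
Device type lies on the pathway variant → device type → outcome, so adjusting for it blocks the indirect effect. For the total causal effect of variant, use the unadjusted pooled rates.
Pooled: Variant D 29.2% vs Variant R 15.8%; Variant D is higher overall.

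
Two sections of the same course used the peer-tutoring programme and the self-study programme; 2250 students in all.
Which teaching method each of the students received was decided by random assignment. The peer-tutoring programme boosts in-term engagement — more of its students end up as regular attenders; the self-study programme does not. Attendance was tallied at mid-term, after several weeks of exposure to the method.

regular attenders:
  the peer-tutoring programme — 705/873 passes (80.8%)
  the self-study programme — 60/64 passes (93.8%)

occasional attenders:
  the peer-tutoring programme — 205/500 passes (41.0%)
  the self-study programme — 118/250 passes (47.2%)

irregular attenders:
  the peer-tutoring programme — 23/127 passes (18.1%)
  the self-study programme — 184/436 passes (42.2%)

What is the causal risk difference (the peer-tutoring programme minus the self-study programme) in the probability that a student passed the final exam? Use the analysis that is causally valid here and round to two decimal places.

+0.14

the self-study programme is higher inside every mid-term attendance stratum but the peer-tutoring programme is higher in aggregate. Whether to stratify depends on how mid-term attendance relates to the teaching method.
Mid-term attendance is downstream of the teaching method. One should not condition on a consequence of treatment, so the overall rates are the right comparison.
The causal difference is the pooled difference: 0.622 − 0.483 = +0.139.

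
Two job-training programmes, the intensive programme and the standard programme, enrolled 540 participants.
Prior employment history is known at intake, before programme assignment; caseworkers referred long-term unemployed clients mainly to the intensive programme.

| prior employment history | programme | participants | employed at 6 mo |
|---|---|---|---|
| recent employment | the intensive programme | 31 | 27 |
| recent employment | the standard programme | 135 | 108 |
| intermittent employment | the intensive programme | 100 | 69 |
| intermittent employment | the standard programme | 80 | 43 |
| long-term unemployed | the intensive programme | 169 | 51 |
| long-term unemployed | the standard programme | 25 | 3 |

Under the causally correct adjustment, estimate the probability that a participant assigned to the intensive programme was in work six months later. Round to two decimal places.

The prior employment history-specific comparison favours the intensive programme throughout, but the pooled figures favour the standard programme. The question is whether to condition on prior employment history.
Since prior employment history is a pre-existing factor (not a product of the programme) and it affects the outcome on its own, it is a confounder. The stratified rates, not the pooled rate, identify the causal effect.
Standardising the intensive programme to the population prior employment history mix: 0.307·27/31 + 0.333·69/100 + 0.359·51/169 = 0.606.

0.61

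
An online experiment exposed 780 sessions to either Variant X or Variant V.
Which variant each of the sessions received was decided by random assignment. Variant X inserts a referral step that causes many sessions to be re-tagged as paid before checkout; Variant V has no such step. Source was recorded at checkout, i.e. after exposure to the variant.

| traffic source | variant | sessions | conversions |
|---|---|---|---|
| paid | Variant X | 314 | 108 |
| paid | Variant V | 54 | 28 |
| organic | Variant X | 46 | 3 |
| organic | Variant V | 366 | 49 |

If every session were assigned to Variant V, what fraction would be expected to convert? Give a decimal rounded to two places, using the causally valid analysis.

Traffic source here is a post-treatment variable shaped by the variant; conditioning on it would introduce bias rather than remove it. The overall comparison is the causal one.
So P(outcome | do(Variant V)) is just the pooled rate for Variant V: 77/420 = 0.183.

0.18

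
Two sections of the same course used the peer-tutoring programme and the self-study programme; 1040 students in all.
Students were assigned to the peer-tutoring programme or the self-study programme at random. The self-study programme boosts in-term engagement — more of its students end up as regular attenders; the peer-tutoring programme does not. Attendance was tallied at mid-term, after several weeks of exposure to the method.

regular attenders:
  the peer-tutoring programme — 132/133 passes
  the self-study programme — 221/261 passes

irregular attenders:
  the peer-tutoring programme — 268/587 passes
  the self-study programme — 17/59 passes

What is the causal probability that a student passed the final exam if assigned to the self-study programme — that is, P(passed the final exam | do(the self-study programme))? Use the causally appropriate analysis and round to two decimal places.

Mid-term attendance is downstream of the teaching method. One should not condition on a consequence of treatment, so the overall rates are the right comparison.
So P(outcome | do(the self-study programme)) is just the pooled rate for the self-study programme: 238/320 = 0.744.

0.74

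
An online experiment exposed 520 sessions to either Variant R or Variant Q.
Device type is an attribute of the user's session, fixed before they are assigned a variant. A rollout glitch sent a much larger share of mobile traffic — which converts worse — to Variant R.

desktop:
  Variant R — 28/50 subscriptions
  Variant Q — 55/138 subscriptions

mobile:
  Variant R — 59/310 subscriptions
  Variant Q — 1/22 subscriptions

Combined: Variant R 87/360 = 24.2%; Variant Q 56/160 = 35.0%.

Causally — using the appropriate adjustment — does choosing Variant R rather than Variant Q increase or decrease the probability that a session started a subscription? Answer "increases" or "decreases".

Nothing the variant does changes device type; the imbalance is an allocation artefact. With device type also predicting the outcome, the pooled figure is confounded, and the within-stratum comparison is the causal one.
Within each level — desktop: 56.0% vs 39.9%; mobile: 19.0% vs 4.5% — Variant R is higher every time.

increases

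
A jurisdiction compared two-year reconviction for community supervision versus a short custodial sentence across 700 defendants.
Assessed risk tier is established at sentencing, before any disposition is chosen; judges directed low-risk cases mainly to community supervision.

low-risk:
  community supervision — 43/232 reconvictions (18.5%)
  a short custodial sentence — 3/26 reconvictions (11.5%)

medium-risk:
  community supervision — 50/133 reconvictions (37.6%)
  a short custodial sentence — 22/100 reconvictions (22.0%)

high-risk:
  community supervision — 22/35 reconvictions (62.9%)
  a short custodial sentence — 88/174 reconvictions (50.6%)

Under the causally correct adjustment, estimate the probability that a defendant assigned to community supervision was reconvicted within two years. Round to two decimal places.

The stratified and pooled comparisons disagree (a short custodial sentence wins within each assessed risk tier; community supervision wins overall), so the answer turns on the causal role of assessed risk tier.
Nothing the disposition does changes assessed risk tier; the imbalance is an allocation artefact. With assessed risk tier also predicting the outcome, the pooled figure is confounded, and the within-stratum comparison is the causal one.
Standardising community supervision to the population assessed risk tier mix: 0.369·43/232 + 0.333·50/133 + 0.299·22/35 = 0.381.

0.38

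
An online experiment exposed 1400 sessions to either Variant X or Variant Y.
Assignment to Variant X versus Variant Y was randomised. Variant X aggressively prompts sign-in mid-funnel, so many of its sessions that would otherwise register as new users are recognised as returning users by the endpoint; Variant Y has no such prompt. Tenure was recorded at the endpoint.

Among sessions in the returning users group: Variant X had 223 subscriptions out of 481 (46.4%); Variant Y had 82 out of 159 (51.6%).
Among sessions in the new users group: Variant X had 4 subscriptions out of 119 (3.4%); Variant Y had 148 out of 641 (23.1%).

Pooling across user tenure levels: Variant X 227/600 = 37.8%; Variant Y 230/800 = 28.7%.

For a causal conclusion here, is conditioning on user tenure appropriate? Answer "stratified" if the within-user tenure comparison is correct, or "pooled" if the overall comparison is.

Within every user tenure level Variant Y has the higher rate, yet pooled Variant X does — Simpson's reversal.
Because the variant influences user tenure, user tenure is a post-treatment mediator, not a confounder. Stratifying on it would bias the estimate; the causal effect is the crude pooled difference.
Pooled: Variant X 37.8% vs Variant Y 28.7%; Variant X is higher overall.

pooled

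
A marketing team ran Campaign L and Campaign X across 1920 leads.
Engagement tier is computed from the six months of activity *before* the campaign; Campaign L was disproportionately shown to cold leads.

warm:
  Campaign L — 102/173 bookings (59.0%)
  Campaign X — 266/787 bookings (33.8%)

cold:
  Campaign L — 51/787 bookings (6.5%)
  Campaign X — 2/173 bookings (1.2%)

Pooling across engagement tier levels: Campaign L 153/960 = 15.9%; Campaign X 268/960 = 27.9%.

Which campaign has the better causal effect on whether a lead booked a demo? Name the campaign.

The imbalance in engagement tier arose from how leads were allocated, not from anything the campaign did; and engagement tier independently affects the outcome. The pooled gap is confounded — condition on engagement tier.
Within each level — warm: 59.0% vs 33.8%; cold: 6.5% vs 1.2% — Campaign L is higher every time.

Campaign L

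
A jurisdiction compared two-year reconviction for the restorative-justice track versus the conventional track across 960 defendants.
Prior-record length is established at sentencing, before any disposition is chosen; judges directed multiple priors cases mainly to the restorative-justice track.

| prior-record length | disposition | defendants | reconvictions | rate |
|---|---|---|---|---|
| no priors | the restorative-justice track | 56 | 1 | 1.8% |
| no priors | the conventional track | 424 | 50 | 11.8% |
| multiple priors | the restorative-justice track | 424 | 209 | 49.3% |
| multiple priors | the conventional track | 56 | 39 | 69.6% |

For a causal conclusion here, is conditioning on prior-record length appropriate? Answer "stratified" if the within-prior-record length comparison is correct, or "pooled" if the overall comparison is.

stratified

The imbalance in prior-record length arose from how defendants were allocated, not from anything the disposition did; and prior-record length independently affects the outcome. The pooled gap is confounded — condition on prior-record length.
Within each level — no priors: 1.8% vs 11.8%; multiple priors: 49.3% vs 69.6% — the restorative-justice track is lower every time.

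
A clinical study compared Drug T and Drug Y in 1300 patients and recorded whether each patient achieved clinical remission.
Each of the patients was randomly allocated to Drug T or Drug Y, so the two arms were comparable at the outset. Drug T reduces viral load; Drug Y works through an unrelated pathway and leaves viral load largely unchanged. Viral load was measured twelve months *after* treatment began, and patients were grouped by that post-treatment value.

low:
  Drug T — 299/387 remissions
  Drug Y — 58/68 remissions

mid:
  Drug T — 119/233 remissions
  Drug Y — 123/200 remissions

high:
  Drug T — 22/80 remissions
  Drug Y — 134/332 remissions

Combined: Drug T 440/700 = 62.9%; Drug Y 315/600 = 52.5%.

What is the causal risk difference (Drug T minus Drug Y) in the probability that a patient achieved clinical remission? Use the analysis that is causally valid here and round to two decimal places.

+0.10

Within every viral load level Drug Y has the higher rate, yet pooled Drug T does — Simpson's reversal.
Viral load is downstream of the drug. One should not condition on a consequence of treatment, so the overall rates are the right comparison.
The causal difference is the pooled difference: 0.629 − 0.525 = +0.104.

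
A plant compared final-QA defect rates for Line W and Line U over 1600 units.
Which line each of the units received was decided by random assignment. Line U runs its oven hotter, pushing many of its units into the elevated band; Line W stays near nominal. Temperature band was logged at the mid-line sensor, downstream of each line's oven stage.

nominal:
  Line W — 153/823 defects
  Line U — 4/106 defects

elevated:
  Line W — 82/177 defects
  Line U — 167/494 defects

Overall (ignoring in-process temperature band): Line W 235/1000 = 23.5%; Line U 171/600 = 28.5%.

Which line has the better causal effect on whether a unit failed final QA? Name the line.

In-process temperature band lies on the pathway line → in-process temperature band → outcome, so adjusting for it blocks the indirect effect. For the total causal effect of line, use the unadjusted pooled rates.
Pooled: Line W 23.5% vs Line U 28.5%; Line W is lower overall.

Line W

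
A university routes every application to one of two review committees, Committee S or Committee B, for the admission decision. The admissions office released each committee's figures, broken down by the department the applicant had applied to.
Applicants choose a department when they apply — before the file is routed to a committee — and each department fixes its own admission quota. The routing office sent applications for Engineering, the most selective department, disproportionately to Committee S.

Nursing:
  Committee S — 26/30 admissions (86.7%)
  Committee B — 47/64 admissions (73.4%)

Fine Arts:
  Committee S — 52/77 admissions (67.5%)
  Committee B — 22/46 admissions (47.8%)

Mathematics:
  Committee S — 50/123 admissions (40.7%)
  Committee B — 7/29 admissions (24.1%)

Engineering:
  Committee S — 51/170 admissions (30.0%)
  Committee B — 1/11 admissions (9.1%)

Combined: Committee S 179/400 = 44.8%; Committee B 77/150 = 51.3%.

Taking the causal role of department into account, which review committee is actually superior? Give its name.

The department-specific comparison favours Committee S throughout, but the pooled figures favour Committee B. The question is whether to condition on department.
The imbalance in department arose from how applicants were allocated, not from anything the review committee did; and department independently affects the outcome. The pooled gap is confounded — condition on department.
Within each level — Nursing: 86.7% vs 73.4%; Fine Arts: 67.5% vs 47.8%; Mathematics: 40.7% vs 24.1%; Engineering: 30.0% vs 9.1% — Committee S is higher every time.

Committee S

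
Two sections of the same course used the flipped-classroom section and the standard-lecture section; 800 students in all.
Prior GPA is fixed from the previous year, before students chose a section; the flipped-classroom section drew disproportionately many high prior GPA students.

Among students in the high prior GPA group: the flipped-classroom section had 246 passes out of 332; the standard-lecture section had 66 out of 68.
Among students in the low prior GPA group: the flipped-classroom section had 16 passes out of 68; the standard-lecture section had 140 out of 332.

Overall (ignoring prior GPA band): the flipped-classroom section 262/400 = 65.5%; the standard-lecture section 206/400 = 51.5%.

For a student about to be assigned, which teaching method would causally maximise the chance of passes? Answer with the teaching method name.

the standard-lecture section

The prior GPA band-specific comparison favours the standard-lecture section throughout, but the pooled figures favour the flipped-classroom section. The question is whether to condition on prior GPA band.
Here prior GPA band is a common cause — it drives both which teaching method a case falls under and the outcome. The crude comparison mixes populations; the stratum-specific rates are the causally relevant ones.
Within each level — high prior GPA: 74.1% vs 97.1%; low prior GPA: 23.5% vs 42.2% — the standard-lecture section is higher every time.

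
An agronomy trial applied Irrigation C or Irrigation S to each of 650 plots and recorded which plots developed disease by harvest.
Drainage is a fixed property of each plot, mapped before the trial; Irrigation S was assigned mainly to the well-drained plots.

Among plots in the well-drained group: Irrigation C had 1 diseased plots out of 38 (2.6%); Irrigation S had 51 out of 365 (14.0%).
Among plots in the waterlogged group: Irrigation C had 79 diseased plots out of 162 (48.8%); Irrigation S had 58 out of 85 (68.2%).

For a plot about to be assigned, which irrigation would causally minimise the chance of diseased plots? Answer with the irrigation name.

Irrigation C

The field drainage-specific comparison favours Irrigation C throughout, but the pooled figures favour Irrigation S. The question is whether to condition on field drainage.
Field drainage differs across irrigations for reasons unrelated to any effect of the irrigation itself, and it separately predicts the outcome — a classic confounder. We must compare within field drainage levels.
Within each level — well-drained: 2.6% vs 14.0%; waterlogged: 48.8% vs 68.2% — Irrigation C is lower every time.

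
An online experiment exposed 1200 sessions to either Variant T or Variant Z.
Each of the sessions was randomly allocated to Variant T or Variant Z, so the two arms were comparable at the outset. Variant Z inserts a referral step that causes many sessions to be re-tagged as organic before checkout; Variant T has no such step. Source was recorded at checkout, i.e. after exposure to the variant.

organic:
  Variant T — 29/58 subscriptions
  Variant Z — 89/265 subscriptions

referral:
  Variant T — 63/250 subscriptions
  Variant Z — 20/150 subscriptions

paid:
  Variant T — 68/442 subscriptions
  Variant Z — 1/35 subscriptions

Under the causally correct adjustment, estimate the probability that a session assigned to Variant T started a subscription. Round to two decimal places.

The traffic source-specific comparison favours Variant T throughout, but the pooled figures favour Variant Z. The question is whether to condition on traffic source.
Traffic source is recorded after the variant and is itself shifted by it — it sits on the causal path from variant to outcome. Conditioning on a mediator would strip out part of the effect we want; the pooled comparison gives the total causal effect.
So P(outcome | do(Variant T)) is just the pooled rate for Variant T: 160/750 = 0.213.

0.21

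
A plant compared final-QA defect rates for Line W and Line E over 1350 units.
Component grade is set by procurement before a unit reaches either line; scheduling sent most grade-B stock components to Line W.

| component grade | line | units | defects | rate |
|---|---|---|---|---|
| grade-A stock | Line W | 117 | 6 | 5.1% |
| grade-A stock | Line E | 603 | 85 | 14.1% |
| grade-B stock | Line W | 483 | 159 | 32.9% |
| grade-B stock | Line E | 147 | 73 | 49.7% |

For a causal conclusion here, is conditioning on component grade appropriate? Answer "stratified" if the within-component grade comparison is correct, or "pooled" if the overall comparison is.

The stratified and pooled comparisons disagree (Line W wins within each component grade; Line E wins overall), so the answer turns on the causal role of component grade.
Component grade is set before the line has any effect — it is not caused by the line — and it independently drives the outcome. That makes it a confounder, so the causal comparison is within component grade levels.
Within each level — grade-A stock: 5.1% vs 14.1%; grade-B stock: 32.9% vs 49.7% — Line W is lower every time.

stratified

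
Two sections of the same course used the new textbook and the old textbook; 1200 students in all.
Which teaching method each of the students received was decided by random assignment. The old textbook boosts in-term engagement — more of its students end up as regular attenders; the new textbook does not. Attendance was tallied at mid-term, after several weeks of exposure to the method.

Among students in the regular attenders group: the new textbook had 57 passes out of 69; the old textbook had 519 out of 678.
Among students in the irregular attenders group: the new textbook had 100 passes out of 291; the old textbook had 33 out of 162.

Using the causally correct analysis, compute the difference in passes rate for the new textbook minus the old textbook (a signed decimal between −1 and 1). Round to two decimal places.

-0.22

The mid-term attendance-specific comparison favours the new textbook throughout, but the pooled figures favour the old textbook. The question is whether to condition on mid-term attendance.
Mid-term attendance lies on the pathway teaching method → mid-term attendance → outcome, so adjusting for it blocks the indirect effect. For the total causal effect of teaching method, use the unadjusted pooled rates.
The causal difference is the pooled difference: 0.436 − 0.657 = -0.221.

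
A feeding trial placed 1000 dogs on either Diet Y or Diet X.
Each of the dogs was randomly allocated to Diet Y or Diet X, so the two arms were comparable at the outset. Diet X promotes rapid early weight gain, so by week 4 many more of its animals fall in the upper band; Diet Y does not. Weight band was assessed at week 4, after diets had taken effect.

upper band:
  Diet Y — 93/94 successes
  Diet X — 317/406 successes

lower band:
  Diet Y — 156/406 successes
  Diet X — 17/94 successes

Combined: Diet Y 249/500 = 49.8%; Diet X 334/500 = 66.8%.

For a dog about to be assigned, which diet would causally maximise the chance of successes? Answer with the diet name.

Diet X

The distribution of week-4 weight band is itself part of what the diet does — it is an intermediate outcome. Holding it fixed would remove that part of the effect; the total effect is the pooled difference.
Pooled: Diet Y 49.8% vs Diet X 66.8%; Diet X is higher overall.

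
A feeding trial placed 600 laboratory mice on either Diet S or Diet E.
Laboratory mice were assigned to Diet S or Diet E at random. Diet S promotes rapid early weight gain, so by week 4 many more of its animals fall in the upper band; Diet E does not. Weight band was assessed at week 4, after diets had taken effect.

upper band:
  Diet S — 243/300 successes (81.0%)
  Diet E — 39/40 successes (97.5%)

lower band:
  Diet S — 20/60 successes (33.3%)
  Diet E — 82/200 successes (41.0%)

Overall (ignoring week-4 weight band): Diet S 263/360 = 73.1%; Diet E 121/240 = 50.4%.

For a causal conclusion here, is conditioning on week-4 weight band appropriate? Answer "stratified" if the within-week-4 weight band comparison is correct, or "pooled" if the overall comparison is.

Week-4 weight band is downstream of the diet. One should not condition on a consequence of treatment, so the overall rates are the right comparison.
Pooled: Diet S 73.1% vs Diet E 50.4%; Diet S is higher overall.

pooled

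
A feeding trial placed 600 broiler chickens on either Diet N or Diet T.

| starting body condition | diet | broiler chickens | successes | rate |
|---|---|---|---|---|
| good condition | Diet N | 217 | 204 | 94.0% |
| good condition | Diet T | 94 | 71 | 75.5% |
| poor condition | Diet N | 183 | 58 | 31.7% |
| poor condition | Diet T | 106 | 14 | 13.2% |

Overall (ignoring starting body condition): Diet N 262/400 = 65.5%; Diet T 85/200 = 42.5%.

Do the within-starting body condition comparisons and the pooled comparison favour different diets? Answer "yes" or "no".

no

Within each starting body condition level (good condition 94.0% vs 75.5%; poor condition 31.7% vs 13.2%), Diet N has the higher rate every time. Pooled: 65.5% vs 42.5% — Diet N has the higher rate overall. They agree.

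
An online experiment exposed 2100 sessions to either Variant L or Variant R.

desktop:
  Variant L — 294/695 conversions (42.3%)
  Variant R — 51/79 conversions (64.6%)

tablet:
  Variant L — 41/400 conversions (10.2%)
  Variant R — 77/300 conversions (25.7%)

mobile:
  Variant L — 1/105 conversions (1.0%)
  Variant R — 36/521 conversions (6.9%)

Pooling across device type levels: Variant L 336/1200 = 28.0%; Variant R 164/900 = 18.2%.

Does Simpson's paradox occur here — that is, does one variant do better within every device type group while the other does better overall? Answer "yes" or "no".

Within each device type level (desktop 42.3% vs 64.6%; tablet 10.2% vs 25.7%; mobile 1.0% vs 6.9%), Variant R has the higher rate every time. Pooled: 28.0% vs 18.2% — Variant L has the higher rate overall. The two comparisons disagree.

yes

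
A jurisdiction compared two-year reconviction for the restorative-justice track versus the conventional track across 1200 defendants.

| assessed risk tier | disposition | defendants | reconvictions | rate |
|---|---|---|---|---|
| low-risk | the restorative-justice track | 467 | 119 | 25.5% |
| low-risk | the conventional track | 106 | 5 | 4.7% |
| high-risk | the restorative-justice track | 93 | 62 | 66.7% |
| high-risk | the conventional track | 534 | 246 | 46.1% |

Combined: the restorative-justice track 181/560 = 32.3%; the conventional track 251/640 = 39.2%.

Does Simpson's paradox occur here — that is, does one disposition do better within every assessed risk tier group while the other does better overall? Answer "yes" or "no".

yes

Within each assessed risk tier level (low-risk 25.5% vs 4.7%; high-risk 66.7% vs 46.1%), the conventional track has the lower rate every time. Pooled: 32.3% vs 39.2% — the restorative-justice track has the lower rate overall. The two comparisons disagree.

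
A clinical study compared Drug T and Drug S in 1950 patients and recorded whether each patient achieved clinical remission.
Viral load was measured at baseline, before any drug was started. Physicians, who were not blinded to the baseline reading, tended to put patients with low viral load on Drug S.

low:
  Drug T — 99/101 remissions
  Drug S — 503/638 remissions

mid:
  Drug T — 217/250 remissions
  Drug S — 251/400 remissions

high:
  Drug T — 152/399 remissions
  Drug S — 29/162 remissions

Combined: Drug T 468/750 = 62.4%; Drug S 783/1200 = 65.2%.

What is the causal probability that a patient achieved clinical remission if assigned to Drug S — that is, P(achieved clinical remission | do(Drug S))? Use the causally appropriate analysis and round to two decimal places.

0.56

Since viral load is a pre-existing factor (not a product of the drug) and it affects the outcome on its own, it is a confounder. The stratified rates, not the pooled rate, identify the causal effect.
Standardising Drug S to the population viral load mix: 0.379·503/638 + 0.333·251/400 + 0.288·29/162 = 0.559.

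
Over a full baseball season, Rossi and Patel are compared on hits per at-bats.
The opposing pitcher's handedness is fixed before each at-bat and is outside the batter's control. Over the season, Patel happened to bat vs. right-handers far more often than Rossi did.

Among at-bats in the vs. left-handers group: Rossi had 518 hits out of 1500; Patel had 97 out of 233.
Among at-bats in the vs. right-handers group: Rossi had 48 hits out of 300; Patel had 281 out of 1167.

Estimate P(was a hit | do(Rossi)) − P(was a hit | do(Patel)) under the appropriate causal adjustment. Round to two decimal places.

-0.08

Within every pitcher handedness level Patel has the higher rate, yet pooled Rossi does — Simpson's reversal.
Pitcher handedness differs across players for reasons unrelated to any effect of the player itself, and it separately predicts the outcome — a classic confounder. We must compare within pitcher handedness levels.
Adjusting over the population distribution of pitcher handedness: 0.542·(0.345−0.416) + 0.458·(0.160−0.241) = -0.075.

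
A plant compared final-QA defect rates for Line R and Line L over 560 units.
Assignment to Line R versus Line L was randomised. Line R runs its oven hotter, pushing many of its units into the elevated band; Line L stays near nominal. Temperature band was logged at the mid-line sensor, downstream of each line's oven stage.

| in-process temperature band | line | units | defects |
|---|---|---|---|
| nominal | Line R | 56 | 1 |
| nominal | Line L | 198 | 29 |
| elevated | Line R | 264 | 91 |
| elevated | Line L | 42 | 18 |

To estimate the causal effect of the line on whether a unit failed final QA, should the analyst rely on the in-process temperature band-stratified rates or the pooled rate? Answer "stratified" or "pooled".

In-process temperature band is recorded after the line and is itself shifted by it — it sits on the causal path from line to outcome. Conditioning on a mediator would strip out part of the effect we want; the pooled comparison gives the total causal effect.
Pooled: Line R 28.7% vs Line L 19.6%; Line L is lower overall.

pooled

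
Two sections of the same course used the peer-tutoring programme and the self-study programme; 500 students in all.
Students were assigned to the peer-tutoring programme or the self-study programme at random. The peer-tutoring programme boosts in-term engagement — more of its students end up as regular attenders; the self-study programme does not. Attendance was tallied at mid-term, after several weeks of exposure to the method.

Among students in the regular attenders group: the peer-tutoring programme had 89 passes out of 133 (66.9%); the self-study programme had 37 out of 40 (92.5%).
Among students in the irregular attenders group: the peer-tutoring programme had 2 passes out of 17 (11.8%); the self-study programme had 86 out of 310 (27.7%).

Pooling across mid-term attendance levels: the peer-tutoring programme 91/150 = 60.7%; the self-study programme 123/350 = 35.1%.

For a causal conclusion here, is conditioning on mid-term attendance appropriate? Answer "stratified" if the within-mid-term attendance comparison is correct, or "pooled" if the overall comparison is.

pooled

Within every mid-term attendance level the self-study programme has the higher rate, yet pooled the peer-tutoring programme does — Simpson's reversal.
The distribution of mid-term attendance is itself part of what the teaching method does — it is an intermediate outcome. Holding it fixed would remove that part of the effect; the total effect is the pooled difference.
Pooled: the peer-tutoring programme 60.7% vs the self-study programme 35.1%; the peer-tutoring programme is higher overall.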